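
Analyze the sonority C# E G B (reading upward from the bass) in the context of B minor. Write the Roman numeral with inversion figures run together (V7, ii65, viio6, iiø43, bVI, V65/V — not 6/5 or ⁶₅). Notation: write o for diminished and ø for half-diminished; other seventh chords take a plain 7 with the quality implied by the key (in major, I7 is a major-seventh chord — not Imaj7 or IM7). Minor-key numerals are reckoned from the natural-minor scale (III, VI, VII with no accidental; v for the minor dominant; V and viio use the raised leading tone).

iiø7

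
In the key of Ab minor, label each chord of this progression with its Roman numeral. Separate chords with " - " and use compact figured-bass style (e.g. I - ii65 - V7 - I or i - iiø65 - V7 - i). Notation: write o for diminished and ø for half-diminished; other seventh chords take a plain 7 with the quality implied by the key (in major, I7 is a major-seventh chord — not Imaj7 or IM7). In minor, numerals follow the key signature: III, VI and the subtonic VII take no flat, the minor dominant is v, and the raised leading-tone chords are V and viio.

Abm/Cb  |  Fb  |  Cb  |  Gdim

Abm/Cb has root Ab, degree 1 in Ab minor, so i6.
Fb has root Fb, degree 6 in Ab minor, so VI.
Cb: root Cb is the mediant; major triad there is III.
Gdim: diminished triad on G = scale degree 7 → viio.

i6 - VI - III - viio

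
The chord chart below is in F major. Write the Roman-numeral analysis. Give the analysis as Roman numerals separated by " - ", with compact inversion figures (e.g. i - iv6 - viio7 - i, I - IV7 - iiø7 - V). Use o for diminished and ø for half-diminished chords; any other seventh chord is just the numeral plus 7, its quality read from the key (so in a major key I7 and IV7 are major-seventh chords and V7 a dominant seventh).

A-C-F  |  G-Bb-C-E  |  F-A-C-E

I6 - V43 - I7

A-C-F has root F, degree 1 in F major, so I6.
G-Bb-C-E: dominant seventh chord on C = scale degree 5 → V43.
F-A-C-E: root F is the tonic; major seventh chord there is I7.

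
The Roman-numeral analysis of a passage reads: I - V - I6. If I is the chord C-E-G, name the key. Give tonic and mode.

C major

The chord C is a major triad rooted on C; its label is I.
If C is scale degree 1 and the mode makes that degree carry a major triad, the tonic is C and the mode is major.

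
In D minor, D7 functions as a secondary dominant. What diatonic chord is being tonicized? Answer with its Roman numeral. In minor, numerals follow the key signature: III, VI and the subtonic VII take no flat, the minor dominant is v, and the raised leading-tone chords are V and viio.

iv

The chord is a dominant seventh chord on D.
A dominant resolves down a perfect fifth: D → G. In D minor, G is scale degree 4, i.e. iv.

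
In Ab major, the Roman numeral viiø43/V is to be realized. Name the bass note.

Ab

The applied chord viiø43/V is rooted on D: D-F-Ab-C.
The figure 43 means second inversion — the fifth is in the bass.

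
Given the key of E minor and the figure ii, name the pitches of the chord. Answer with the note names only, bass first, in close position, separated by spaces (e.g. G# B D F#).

ii is the minor supertonic, borrowed from the parallel major (the Dorian ii). In E minor that root is F#.
So the chord is F#-A-C#, a minor triad.

F# A C#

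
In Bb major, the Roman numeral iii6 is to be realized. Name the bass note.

F

iii in Bb major has root D; the chord is D-F-A.
The figure 6 means first inversion — the third is in the bass.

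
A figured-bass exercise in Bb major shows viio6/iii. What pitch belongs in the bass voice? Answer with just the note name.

The applied chord viio6/iii is rooted on C#: C#-E-G.
The figure 6 means first inversion — the third is in the bass.

E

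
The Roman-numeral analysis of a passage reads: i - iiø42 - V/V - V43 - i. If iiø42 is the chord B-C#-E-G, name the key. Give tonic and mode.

B minor

iiø42 is given as B-C#-E-G — a half-diminished seventh chord with root C#.
iiø42 on C# implies C# is the supertonic; that puts the tonic at B, and the lowercase numeral fits minor mode.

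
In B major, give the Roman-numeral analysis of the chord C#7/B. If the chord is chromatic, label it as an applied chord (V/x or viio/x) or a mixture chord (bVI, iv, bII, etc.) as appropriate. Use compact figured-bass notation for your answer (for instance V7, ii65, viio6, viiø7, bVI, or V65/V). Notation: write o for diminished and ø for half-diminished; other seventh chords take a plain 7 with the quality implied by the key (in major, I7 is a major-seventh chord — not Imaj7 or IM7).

V42/V

The pitches C#-E#-G#-B form a dominant seventh chord rooted on C#.
C# is not a diatonic chord root with this quality in B major, but it lies a perfect fifth above F# (V), so the chord functions as an applied dominant of V.
With B in the bass the chord is in third inversion, so the figured bass is 42.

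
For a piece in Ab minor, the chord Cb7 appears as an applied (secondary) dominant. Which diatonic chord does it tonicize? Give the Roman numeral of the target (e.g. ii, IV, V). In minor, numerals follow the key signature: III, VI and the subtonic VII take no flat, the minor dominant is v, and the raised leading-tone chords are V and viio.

VI

The chord is a dominant seventh chord on Cb.
A dominant resolves down a perfect fifth: Cb → Fb. In Ab minor, Fb is scale degree 6, i.e. VI.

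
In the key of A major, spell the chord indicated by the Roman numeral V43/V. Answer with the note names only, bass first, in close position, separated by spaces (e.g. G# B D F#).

F# A B D#

The slash means an applied dominant: we want the dominant of V. In A major, V is E major, and its dominant is built on B.
Building a dominant seventh chord on B gives B-D#-F#-A.
The figured bass 43 indicates second inversion, placing the fifth (F#) in the bass: F#-A-B-D#.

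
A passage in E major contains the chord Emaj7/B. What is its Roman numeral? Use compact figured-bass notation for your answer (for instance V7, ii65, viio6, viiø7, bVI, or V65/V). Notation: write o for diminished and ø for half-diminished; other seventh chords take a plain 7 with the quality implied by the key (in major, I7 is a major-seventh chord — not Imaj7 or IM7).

I43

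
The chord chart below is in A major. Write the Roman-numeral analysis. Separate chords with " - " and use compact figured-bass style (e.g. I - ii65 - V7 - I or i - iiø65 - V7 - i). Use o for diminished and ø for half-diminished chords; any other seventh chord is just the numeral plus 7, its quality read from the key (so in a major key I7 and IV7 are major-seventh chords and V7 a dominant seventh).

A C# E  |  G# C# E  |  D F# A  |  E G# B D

I - iii64 - IV - V7

A-C#-E has root A, degree 1 in A major, so I.
G#-C#-E: root C# is the mediant; minor triad there is iii64.
D-F#-A: root D is the subdominant; major triad there is IV.
E-G#-B-D: root E is the dominant; dominant seventh chord there is V7.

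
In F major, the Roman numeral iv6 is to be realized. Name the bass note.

iv in F major has root Bb; the chord is Bb-Db-F.
The figure 6 means first inversion — the third is in the bass.

Db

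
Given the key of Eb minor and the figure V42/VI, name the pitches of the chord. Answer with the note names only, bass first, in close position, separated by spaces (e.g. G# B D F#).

V42/VI is a secondary dominant — the dominant seventh of VI. VI in Eb minor is Cb, so the applied chord's root is Gb, a perfect fifth above.
Building a dominant seventh chord on Gb gives Gb-Bb-Db-Fb.
The figured bass 42 indicates third inversion, placing the seventh (Fb) in the bass: Fb-Gb-Bb-Db.

Fb Gb Bb Db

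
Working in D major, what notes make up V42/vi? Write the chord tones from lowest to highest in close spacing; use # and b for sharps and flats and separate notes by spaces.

The slash means an applied dominant: we want the dominant of vi. In D major, vi is B minor, and its dominant is built on F#.
Building a dominant seventh chord on F# gives F#-A#-C#-E.
The figured bass 42 indicates third inversion, placing the seventh (E) in the bass: E-F#-A#-C#.

E F# A# C#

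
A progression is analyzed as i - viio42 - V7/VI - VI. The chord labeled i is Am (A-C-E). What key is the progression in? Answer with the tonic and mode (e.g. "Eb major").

A minor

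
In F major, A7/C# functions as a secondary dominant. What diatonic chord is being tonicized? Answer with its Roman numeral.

The chord is a dominant seventh chord on A.
A dominant resolves down a perfect fifth: A → D. In F major, D is scale degree 6, i.e. vi.

vi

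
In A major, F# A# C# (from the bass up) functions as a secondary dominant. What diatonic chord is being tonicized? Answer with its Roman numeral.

The chord is a major triad on F#.
A dominant resolves down a perfect fifth: F# → B. In A major, B is scale degree 2, i.e. ii.

ii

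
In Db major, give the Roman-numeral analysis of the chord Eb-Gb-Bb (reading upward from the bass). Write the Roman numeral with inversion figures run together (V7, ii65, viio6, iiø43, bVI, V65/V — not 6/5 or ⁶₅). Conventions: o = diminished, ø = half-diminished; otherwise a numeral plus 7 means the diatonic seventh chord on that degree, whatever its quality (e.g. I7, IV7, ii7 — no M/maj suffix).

Stacked in thirds the chord is Eb-Gb-Bb: a minor triad on Eb.
In Db major, Eb is the supertonic; the diatonic minor triad there is ii.

ii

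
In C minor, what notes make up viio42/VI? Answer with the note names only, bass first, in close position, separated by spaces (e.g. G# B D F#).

The slash marks an applied leading-tone chord: viio of VI. In C minor, VI is Ab, so the leading tone to it is G, a half step below.
Building a fully diminished seventh chord on G gives G-Bb-Db-Fb.
The figured bass 42 indicates third inversion, placing the seventh (Fb) in the bass: Fb-G-Bb-Db.

Fb G Bb Db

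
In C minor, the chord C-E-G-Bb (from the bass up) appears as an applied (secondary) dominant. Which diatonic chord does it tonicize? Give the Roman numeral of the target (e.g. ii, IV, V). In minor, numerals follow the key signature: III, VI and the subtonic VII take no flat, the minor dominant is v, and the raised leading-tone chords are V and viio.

iv

The chord is a dominant seventh chord on C.
A dominant resolves down a perfect fifth: C → F. In C minor, F is scale degree 4, i.e. iv.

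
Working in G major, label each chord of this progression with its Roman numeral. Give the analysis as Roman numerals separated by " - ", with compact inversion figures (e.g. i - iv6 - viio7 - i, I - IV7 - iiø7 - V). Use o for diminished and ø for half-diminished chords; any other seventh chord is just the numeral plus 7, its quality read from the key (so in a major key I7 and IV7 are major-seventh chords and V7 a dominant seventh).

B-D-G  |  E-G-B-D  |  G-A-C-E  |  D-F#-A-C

I6 - vi7 - ii42 - V7

B-D-G: major triad on G = scale degree 1 → I6.
E-G-B-D: minor seventh chord on E = scale degree 6 → vi7.
G-A-C-E: minor seventh chord on A = scale degree 2 → ii42.
D-F#-A-C has root D, degree 5 in G major, so V7.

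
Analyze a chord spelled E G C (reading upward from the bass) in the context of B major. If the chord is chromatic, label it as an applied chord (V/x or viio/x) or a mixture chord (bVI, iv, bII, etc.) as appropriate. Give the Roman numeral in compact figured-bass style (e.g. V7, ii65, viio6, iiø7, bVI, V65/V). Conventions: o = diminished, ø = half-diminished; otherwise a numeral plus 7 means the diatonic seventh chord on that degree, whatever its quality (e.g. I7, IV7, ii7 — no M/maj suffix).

bII6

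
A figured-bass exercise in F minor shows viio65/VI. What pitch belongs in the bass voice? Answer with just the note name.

The applied chord viio65/VI is rooted on C: C-Eb-Gb-Bbb.
The figure 65 means first inversion — the third is in the bass.

Eb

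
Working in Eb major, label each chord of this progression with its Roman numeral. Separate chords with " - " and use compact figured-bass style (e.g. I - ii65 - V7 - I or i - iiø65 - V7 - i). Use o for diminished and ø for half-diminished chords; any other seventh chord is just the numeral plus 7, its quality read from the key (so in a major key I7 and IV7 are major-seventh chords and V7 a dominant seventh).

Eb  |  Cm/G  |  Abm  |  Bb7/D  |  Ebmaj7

Eb: root Eb is the tonic; major triad there is I.
Cm/G has root C, degree 6 in Eb major, so vi64.
Abm: Ab with this quality isn't in the key; it's iv, borrowed from the parallel minor.
Bb7/D: root Bb is the dominant; dominant seventh chord there is V65.
Ebmaj7: major seventh chord on Eb = scale degree 1 → I7.

I - vi64 - iv - V65 - I7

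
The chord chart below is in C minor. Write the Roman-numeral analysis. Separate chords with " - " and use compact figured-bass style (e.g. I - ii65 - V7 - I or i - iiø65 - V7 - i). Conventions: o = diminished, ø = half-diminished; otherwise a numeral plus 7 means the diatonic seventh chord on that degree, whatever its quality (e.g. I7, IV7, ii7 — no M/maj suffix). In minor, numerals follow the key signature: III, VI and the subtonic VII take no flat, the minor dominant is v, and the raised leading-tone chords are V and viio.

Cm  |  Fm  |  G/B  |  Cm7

i - iv - V6 - i7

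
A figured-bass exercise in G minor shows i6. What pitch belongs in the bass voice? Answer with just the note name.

Bb

i in G minor has root G; the chord is G-Bb-D.
The figure 6 means first inversion — the third is in the bass.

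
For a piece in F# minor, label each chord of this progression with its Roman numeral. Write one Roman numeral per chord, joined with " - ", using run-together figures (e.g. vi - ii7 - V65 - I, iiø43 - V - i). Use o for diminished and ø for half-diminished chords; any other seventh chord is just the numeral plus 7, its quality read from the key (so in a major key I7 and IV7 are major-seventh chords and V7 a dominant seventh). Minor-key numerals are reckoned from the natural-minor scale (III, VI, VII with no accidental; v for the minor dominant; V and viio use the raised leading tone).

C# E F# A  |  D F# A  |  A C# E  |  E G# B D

i43 - VI - III - VII7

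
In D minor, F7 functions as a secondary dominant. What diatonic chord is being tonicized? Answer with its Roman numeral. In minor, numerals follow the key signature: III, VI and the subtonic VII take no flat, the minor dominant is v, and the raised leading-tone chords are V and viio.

VI

The chord is a dominant seventh chord on F.
A dominant resolves down a perfect fifth: F → Bb. In D minor, Bb is scale degree 6, i.e. VI.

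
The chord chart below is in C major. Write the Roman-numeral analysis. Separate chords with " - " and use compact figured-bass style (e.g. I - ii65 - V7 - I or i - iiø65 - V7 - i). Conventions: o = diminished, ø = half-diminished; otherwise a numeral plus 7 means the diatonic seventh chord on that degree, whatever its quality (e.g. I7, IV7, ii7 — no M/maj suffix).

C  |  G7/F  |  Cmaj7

I - V42 - I7

C has root C, degree 1 in C major, so I.
G7/F has root G, degree 5 in C major, so V42.
Cmaj7: root C is the tonic; major seventh chord there is I7.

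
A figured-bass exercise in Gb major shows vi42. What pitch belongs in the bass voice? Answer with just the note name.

Db

vi in Gb major has root Eb; the chord is Eb-Gb-Bb-Db.
The figure 42 means third inversion — the seventh is in the bass.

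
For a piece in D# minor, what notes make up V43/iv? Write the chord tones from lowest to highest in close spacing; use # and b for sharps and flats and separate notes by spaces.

V43/iv is a secondary dominant — the dominant seventh of iv. iv in D# minor is G#, so the applied chord's root is D#, a perfect fifth above.
Building a dominant seventh chord on D# gives D#-F##-A#-C#.
The figured bass 43 indicates second inversion, placing the fifth (A#) in the bass: A#-C#-D#-F##.

A# C# D# F##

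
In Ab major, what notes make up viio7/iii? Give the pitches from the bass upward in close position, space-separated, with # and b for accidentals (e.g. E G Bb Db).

B D F Ab

viio7/iii is a secondary leading-tone chord. The target iii is C in Ab major; the applied chord is rooted a semitone below, on B.
Building a fully diminished seventh chord on B gives B-D-F-Ab.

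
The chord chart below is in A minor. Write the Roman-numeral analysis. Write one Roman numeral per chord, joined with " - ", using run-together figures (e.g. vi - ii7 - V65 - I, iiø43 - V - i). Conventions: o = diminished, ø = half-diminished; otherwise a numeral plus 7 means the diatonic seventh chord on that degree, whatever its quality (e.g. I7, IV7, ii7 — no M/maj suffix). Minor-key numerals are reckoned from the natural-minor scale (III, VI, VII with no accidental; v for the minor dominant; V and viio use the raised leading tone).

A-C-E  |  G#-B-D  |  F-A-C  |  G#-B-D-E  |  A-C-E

A-C-E: minor triad on A = scale degree 1 → i.
G#-B-D has root G#, degree 7 in A minor, so viio.
F-A-C: root F is the submediant; major triad there is VI.
G#-B-D-E has root E, degree 5 in A minor, so V65.
A-C-E: root A is the tonic; minor triad there is i.

i - viio - VI - V65 - i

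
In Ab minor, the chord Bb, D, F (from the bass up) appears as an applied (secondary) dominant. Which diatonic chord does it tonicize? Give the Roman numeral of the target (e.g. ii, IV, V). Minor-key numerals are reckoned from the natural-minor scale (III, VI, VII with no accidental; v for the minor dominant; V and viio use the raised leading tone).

V

The chord is a major triad on Bb.
A dominant resolves down a perfect fifth: Bb → Eb. In Ab minor, Eb is scale degree 5, i.e. V.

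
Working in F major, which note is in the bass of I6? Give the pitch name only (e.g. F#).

I in F major has root F; the chord is F-A-C.
The figure 6 means first inversion — the third is in the bass.

A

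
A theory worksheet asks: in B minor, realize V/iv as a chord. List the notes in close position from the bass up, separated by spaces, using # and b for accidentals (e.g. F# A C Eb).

B D# F#

V/iv is a secondary dominant — the dominant triad of iv. iv in B minor is E, so the applied chord's root is B, a perfect fifth above.
Building a major triad on B gives B-D#-F#.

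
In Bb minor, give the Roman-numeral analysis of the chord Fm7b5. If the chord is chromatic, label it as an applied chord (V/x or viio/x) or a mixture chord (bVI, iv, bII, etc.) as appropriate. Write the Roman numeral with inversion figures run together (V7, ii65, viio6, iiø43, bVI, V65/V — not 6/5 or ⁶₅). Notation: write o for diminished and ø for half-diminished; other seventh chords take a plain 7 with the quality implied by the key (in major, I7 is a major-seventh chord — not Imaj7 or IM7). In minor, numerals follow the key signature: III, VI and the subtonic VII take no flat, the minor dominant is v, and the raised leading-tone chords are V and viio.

The pitches F-Ab-Cb-Eb form a half-diminished seventh chord rooted on F.
F sits a half step below Gb (VI in Bb minor); a diminished chord there is the applied leading-tone chord of VI.

viiø7/VI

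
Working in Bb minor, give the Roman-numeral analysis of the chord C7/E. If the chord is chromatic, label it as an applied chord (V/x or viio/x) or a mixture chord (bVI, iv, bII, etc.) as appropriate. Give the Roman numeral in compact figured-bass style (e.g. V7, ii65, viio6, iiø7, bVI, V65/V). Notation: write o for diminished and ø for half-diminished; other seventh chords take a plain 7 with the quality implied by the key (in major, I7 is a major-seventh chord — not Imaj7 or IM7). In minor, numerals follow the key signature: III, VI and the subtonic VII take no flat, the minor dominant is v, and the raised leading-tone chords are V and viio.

V65/V

Stacked in thirds the chord is C-E-G-Bb: a dominant seventh chord on C.
C is not a diatonic chord root with this quality in Bb minor, but it lies a perfect fifth above F (V), so the chord functions as an applied dominant of V.
With E in the bass the chord is in first inversion, so the figured bass is 65.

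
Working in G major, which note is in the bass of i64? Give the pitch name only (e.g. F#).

D

i in G major has root G; the chord is G-Bb-D.
The figure 64 means second inversion — the fifth is in the bass.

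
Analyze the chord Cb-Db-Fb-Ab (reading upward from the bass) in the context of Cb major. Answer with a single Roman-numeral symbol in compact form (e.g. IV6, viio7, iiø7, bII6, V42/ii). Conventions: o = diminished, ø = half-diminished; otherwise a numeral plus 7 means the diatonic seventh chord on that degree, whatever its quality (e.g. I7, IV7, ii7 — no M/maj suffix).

The pitches Db-Fb-Ab-Cb form a minor seventh chord rooted on Db.
Db is scale degree 2 in Cb major, and a minor seventh chord on that degree is written ii7.
With Cb in the bass the chord is in third inversion, so the figured bass is 42.

ii42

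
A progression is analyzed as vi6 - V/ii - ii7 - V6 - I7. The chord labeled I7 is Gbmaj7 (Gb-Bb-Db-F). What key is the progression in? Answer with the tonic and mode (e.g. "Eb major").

The anchor chord is a major seventh chord on Gb, labeled I7.
If Gb is scale degree 1 and the mode makes that degree carry a major seventh chord, the tonic is Gb and the mode is major.

Gb major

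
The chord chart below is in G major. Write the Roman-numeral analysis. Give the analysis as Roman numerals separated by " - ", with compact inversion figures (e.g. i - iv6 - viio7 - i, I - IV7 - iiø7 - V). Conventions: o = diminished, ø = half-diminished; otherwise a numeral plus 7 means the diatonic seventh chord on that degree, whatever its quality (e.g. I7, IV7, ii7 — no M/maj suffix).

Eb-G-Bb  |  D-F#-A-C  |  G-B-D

bVI - V7 - I

Eb-G-Bb is non-diatonic — bVI, a mixture chord from G minor.
D-F#-A-C: dominant seventh chord on D = scale degree 5 → V7.
G-B-D: major triad on G = scale degree 1 → I.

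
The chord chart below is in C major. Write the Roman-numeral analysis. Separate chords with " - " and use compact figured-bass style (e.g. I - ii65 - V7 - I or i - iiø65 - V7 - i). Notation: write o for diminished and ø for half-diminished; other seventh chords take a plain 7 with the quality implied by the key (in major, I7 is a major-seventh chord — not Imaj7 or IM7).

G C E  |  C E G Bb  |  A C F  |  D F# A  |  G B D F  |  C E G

I64 - V7/IV - IV6 - V/V - V7 - I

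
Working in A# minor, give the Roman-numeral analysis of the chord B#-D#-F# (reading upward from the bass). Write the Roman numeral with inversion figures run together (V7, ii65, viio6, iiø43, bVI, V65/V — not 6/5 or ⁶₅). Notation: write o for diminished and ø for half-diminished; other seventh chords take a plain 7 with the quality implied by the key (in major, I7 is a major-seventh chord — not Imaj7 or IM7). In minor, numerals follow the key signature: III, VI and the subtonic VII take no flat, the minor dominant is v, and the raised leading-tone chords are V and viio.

iio

Stacked in thirds the chord is B#-D#-F#: a diminished triad on B#.
In A# minor, B# is the supertonic; the diatonic diminished triad there is iio.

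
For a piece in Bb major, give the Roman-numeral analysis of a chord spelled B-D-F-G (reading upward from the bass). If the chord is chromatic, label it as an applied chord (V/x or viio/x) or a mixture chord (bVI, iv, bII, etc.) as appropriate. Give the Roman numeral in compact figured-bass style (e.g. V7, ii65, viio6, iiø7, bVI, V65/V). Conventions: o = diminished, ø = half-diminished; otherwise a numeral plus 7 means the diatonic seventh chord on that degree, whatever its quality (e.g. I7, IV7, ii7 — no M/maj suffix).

Stacked in thirds the chord is G-B-D-F: a dominant seventh chord on G.
G is not a diatonic chord root with this quality in Bb major, but it lies a perfect fifth above C (ii), so the chord functions as an applied dominant of ii.
With B in the bass the chord is in first inversion, so the figured bass is 65.

V65/ii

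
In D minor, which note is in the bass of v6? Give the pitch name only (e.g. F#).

v in D minor has root A; the chord is A-C-E.
The figure 6 means first inversion — the third is in the bass.

C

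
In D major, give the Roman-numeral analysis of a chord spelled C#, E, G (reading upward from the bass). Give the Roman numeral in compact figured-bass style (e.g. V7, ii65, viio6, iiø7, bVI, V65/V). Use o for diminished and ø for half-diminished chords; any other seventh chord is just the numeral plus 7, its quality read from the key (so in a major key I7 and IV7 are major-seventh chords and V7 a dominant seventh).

Stacked in thirds the chord is C#-E-G: a diminished triad on C#.
In D major, C# is the leading tone; the diatonic diminished triad there is viio.

viio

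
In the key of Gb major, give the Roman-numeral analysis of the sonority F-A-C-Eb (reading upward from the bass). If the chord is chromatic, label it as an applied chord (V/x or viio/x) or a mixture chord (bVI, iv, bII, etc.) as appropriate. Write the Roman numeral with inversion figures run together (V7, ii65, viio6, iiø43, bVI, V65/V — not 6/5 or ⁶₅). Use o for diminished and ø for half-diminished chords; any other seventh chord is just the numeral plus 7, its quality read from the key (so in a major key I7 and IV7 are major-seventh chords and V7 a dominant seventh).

Stacked in thirds the chord is F-A-C-Eb: a dominant seventh chord on F.
F is not a diatonic chord root with this quality in Gb major, but it lies a perfect fifth above Bb (iii), so the chord functions as an applied dominant of iii.

V7/iii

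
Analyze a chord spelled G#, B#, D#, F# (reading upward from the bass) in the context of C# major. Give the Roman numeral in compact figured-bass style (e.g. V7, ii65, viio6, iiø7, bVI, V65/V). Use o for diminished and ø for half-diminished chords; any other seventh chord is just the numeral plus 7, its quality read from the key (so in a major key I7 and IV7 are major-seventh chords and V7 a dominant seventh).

V7

The pitches G#-B#-D#-F# form a dominant seventh chord rooted on G#.
G# is scale degree 5 in C# major, and a dominant seventh chord on that degree is written V7.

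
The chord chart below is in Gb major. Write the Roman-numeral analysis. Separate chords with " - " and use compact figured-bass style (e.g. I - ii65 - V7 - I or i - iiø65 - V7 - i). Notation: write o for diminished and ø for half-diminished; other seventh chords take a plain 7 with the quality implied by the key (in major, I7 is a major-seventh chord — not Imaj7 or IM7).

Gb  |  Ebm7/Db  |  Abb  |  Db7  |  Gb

I - vi42 - bII - V7 - I

Gb: major triad on Gb = scale degree 1 → I.
Ebm7/Db has root Eb, degree 6 in Gb major, so vi42.
Abb: major triad on Abb — chromatic; Abb is the lowered second degree, so this is the Neapolitan chord, bII.
Db7: root Db is the dominant; dominant seventh chord there is V7.
Gb has root Gb, degree 1 in Gb major, so I.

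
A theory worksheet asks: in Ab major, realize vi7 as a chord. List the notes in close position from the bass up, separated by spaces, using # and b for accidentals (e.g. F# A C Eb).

In Ab major, scale degree 6 is F, and the diatonic chord built there is a minor seventh chord.
Stacking thirds from F gives F-Ab-C-Eb.

F Ab C Eb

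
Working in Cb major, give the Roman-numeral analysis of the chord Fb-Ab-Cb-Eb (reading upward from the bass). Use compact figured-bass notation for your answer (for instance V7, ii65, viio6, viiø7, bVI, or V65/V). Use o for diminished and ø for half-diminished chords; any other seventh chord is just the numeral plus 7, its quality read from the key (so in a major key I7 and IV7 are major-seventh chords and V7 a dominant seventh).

Stacked in thirds the chord is Fb-Ab-Cb-Eb: a major seventh chord on Fb.
Fb is scale degree 4 in Cb major, and a major seventh chord on that degree is written IV7.

IV7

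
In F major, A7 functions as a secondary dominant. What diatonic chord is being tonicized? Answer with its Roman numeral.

The chord is a dominant seventh chord on A.
A dominant resolves down a perfect fifth: A → D. In F major, D is scale degree 6, i.e. vi.

vi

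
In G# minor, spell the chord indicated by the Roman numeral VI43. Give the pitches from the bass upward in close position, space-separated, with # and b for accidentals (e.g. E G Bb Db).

B D# E G#

The numeral's case and figure indicate a major seventh chord. In G# minor its root, scale degree 6, is E.
That chord is spelled E-G#-B-D#.
With the 43 figure the chord is in second inversion; from the bass B upward in close position it reads B-D#-E-G#.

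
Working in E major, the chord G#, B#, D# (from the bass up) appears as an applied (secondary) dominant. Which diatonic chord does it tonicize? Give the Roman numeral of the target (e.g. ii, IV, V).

vi

The chord is a major triad on G#.
A dominant resolves down a perfect fifth: G# → C#. In E major, C# is scale degree 6, i.e. vi.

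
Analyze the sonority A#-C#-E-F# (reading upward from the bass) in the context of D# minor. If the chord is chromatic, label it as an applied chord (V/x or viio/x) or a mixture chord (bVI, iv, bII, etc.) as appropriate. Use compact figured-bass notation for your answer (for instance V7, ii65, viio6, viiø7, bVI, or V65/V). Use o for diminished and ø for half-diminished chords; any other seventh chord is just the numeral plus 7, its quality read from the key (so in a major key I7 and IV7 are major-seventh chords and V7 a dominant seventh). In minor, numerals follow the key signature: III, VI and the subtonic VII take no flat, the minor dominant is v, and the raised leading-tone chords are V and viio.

V65/VI

The pitches F#-A#-C#-E form a dominant seventh chord rooted on F#.
F# is not a diatonic chord root with this quality in D# minor, but it lies a perfect fifth above B (VI), so the chord functions as an applied dominant of VI.
With A# in the bass the chord is in first inversion, so the figured bass is 65.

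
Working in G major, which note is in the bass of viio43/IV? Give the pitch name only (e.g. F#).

F

The applied chord viio43/IV is rooted on B: B-D-F-Ab.
The figure 43 means second inversion — the fifth is in the bass.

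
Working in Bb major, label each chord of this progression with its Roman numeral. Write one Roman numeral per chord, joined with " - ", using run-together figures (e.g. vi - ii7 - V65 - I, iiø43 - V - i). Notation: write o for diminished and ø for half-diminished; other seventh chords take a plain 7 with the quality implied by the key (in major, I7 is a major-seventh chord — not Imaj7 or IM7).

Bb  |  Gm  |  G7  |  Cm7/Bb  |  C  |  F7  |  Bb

I - vi - V7/ii - ii42 - V/V - V7 - I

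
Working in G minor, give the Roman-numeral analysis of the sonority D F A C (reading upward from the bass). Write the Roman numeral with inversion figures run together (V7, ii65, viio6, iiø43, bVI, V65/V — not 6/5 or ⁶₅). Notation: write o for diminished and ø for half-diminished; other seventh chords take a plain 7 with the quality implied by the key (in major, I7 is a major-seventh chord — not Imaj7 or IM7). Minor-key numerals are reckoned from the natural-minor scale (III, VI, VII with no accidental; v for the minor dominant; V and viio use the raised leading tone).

v7

The pitches D-F-A-C form a minor seventh chord rooted on D.
In G minor, D is the dominant; the diatonic minor seventh chord there is v7.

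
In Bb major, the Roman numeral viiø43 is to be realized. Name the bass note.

Eb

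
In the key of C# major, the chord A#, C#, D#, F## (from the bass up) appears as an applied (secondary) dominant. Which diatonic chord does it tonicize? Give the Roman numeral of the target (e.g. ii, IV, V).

V

The chord is a dominant seventh chord on D#.
A dominant resolves down a perfect fifth: D# → G#. In C# major, G# is scale degree 5, i.e. V.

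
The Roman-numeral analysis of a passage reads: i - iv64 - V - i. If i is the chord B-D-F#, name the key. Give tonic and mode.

B minor

i is given as B-D-F# — a minor triad with root B.
If B is scale degree 1 and the mode makes that degree carry a minor triad, the tonic is B and the mode is minor.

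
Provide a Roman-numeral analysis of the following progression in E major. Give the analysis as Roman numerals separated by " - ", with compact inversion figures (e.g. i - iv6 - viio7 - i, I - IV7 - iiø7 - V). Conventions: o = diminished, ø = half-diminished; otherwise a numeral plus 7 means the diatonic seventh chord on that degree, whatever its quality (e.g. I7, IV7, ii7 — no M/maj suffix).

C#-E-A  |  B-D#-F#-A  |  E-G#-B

C#-E-A: major triad on A = scale degree 4 → IV6.
B-D#-F#-A: root B is the dominant; dominant seventh chord there is V7.
E-G#-B has root E, degree 1 in E major, so I.

IV6 - V7 - I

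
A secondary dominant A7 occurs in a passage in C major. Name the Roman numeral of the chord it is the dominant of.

ii

The chord is a dominant seventh chord on A.
A dominant resolves down a perfect fifth: A → D. In C major, D is scale degree 2, i.e. ii.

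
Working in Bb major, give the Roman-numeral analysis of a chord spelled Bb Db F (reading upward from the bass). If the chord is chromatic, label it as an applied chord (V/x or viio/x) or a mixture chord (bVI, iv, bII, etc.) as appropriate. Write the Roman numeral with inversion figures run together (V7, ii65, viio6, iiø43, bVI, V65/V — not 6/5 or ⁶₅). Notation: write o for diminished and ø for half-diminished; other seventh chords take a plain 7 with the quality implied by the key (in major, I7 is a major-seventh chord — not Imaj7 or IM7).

The pitches Bb-Db-F form a minor triad rooted on Bb.
Bb is the first degree of Bb major. This is the minor tonic, borrowed from the parallel minor.

i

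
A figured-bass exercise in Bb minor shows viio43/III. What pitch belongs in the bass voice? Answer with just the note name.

Gb

The applied chord viio43/III is rooted on C: C-Eb-Gb-Bbb.
The figure 43 means second inversion — the fifth is in the bass.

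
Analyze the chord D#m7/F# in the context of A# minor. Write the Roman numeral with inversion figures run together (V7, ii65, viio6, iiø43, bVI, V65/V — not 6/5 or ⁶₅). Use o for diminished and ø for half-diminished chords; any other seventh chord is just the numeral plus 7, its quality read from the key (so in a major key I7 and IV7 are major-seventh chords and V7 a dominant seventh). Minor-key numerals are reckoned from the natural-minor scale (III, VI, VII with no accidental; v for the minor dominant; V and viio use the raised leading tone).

Stacked in thirds the chord is D#-F#-A#-C#: a minor seventh chord on D#.
In A# minor, D# is the subdominant; the diatonic minor seventh chord there is iv7.
With F# in the bass the chord is in first inversion, so the figured bass is 65.

iv65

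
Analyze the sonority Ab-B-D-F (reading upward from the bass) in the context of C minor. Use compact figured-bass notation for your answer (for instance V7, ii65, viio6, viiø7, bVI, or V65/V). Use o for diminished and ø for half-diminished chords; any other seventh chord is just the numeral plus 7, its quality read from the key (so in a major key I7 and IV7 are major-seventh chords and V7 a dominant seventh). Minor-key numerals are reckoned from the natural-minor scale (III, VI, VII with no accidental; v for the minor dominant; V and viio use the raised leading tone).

The pitches B-D-F-Ab form a fully diminished seventh chord rooted on B.
B is scale degree 7 in C minor, and a fully diminished seventh chord on that degree is written viio7.
With Ab in the bass the chord is in third inversion, so the figured bass is 42.

viio42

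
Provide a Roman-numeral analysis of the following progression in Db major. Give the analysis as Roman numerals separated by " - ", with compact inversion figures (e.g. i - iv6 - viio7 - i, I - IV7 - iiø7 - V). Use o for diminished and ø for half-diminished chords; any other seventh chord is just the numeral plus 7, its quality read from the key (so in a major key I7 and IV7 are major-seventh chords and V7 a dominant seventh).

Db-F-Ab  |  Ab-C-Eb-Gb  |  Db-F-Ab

I - V7 - I

Db-F-Ab: root Db is the tonic; major triad there is I.
Ab-C-Eb-Gb: dominant seventh chord on Ab = scale degree 5 → V7.
Db-F-Ab: major triad on Db = scale degree 1 → I.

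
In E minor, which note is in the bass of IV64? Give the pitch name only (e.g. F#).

E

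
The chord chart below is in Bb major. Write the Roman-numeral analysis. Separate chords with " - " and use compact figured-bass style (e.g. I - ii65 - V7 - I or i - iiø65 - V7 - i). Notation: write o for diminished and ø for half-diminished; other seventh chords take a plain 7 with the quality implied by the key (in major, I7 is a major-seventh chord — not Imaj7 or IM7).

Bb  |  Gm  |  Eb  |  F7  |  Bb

I - vi - IV - V7 - I

Bb: root Bb is the tonic; major triad there is I.
Gm: minor triad on G = scale degree 6 → vi.
Eb: root Eb is the subdominant; major triad there is IV.
F7: root F is the dominant; dominant seventh chord there is V7.
Bb: root Bb is the tonic; major triad there is I.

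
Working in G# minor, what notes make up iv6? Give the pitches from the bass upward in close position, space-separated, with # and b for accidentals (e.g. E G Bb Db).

In G# minor, scale degree 4 is C#, and the diatonic chord built there is a minor triad.
That chord is spelled C#-E-G#.
The figured bass 6 indicates first inversion, placing the third (E) in the bass: E-G#-C#.

E G# C#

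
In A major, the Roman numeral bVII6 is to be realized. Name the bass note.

bVII in A major has root G; the chord is G-B-D.
The figure 6 means first inversion — the third is in the bass.

B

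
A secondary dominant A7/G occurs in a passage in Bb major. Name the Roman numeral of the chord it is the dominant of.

iii

The chord is a dominant seventh chord on A.
A dominant resolves down a perfect fifth: A → D. In Bb major, D is scale degree 3, i.e. iii.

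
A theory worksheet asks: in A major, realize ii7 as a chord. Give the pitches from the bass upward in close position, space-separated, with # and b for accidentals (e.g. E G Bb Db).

B D F# A

In A major, scale degree 2 is B, and the diatonic chord built there is a minor seventh chord.
Stacking thirds from B gives B-D-F#-A.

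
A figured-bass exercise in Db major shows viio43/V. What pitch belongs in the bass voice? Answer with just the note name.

Db

The applied chord viio43/V is rooted on G: G-Bb-Db-Fb.
The figure 43 means second inversion — the fifth is in the bass.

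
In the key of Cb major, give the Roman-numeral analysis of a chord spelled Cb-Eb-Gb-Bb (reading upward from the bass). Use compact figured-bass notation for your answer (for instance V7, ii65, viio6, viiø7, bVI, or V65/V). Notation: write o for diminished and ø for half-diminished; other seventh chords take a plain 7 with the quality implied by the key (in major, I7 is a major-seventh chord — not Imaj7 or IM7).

Stacked in thirds the chord is Cb-Eb-Gb-Bb: a major seventh chord on Cb.
Cb is scale degree 1 in Cb major, and a major seventh chord on that degree is written I7.

I7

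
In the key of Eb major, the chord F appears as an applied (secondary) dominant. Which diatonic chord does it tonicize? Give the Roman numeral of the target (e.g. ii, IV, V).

V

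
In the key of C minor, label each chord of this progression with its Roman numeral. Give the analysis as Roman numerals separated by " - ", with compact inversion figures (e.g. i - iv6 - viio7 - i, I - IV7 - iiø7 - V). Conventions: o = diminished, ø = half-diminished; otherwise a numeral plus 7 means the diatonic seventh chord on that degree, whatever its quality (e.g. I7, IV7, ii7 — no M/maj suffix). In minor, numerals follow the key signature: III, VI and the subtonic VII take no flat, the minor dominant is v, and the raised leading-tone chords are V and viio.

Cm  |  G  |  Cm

Cm: root C is the tonic; minor triad there is i.
G: major triad on G = scale degree 5 → V.
Cm: minor triad on C = scale degree 1 → i.

i - V - i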